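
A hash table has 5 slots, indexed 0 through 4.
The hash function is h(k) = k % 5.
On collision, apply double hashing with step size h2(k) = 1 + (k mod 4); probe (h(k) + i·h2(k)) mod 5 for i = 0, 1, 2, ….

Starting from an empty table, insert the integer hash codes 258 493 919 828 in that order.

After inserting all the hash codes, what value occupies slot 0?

493

258 hashes to 3; slot 3 is free => place at 3.
493 hashes to 3, h2=2; 3 taken => place at 0.
919 hashes to 4; slot 4 is free => place at 4.
828 hashes to 3, h2=1; 3,4,0 taken => place at 1.
Table: [493, 828, _, 258, 919]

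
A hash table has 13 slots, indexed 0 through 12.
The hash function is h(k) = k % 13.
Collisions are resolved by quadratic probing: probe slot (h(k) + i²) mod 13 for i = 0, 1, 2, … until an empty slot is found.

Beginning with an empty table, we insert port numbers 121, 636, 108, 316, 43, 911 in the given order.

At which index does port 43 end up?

0

121 hashes to 4; slot 4 is free => place at 4.
636 hashes to 12; slot 12 is free => place at 12.
108 hashes to 4; 4 taken => place at 5.
316 hashes to 4; 4,5 taken => place at 8.
43 hashes to 4; 4,5,8 taken => place at 0.
911 hashes to 1; slot 1 is free => place at 1.
Table: [43, 911, -, -, 121, 108, -, -, 316, -, -, -, 636]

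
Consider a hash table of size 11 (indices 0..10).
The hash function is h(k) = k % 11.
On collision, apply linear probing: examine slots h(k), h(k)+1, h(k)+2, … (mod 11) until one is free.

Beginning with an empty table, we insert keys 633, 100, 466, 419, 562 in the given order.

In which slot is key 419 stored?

633: h=6 → slot 6
100: h=1 → slot 1
466: h=4 → slot 4
419: h=1, probe 1,2 → slot 2
562: h=1, probe 1,2,3 → slot 3
Table: [-, 100, 419, 562, 466, -, 633, -, -, -, -]

2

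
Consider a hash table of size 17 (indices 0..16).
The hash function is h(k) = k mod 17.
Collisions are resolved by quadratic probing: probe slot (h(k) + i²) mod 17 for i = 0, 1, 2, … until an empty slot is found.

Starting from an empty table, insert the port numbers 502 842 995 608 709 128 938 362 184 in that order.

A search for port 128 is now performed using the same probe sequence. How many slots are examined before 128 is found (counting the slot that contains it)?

4

502: h=9 => slot 9
842: h=9, probe 9,10 => slot 10
995: h=9, probe 9,10,13 => slot 13
608: h=13, probe 13,14 => slot 14
709: h=12 => slot 12
128: h=9, probe 9,10,13,1 => slot 1
938: h=3 => slot 3
362: h=5 => slot 5
184: h=14, probe 14,15 => slot 15
Table: [—, 128, —, 938, —, 362, —, —, —, 502, 842, —, 709, 995, 608, 184, —]
Lookup 128: h=9, probe 9,10,13,1 → found at 1.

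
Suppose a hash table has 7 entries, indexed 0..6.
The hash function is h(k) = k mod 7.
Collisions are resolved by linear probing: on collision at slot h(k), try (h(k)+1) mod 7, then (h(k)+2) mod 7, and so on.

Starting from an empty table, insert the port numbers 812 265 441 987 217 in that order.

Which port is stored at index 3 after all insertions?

812 hashes to 0; slot 0 is free → place at 0.
265 hashes to 6; slot 6 is free → place at 6.
441 hashes to 0; 0 taken → place at 1.
987 hashes to 0; 0,1 taken → place at 2.
217 hashes to 0; 0,1,2 taken → place at 3.
Table: [812, 441, 987, 217, —, —, 265]

217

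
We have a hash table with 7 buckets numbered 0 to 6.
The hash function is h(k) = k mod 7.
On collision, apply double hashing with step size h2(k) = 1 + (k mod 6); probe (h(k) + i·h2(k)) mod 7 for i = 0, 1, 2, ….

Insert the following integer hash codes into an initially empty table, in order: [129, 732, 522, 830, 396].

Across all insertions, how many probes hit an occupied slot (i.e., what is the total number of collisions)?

4

Insert 129: h=3, slot 3 empty → index 3.
Insert 732: h=4, slot 4 empty → index 4.
Insert 522: h=4, h2=1, slot 4 occupied → index 5.
Insert 830: h=4, h2=3, slot 4 occupied → index 0.
Insert 396: h=4, h2=1, slots 4,5 occupied → index 6.
Table: [830, ∅, ∅, 129, 732, 522, 396]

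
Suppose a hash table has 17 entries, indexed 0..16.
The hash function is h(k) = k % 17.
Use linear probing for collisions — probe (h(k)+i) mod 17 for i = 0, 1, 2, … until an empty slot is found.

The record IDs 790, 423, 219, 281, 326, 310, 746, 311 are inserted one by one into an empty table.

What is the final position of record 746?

0

790 hashes to 8; slot 8 is free -> place at 8.
423 hashes to 15; slot 15 is free -> place at 15.
219 hashes to 15; 15 taken -> place at 16.
281 hashes to 9; slot 9 is free -> place at 9.
326 hashes to 3; slot 3 is free -> place at 3.
310 hashes to 4; slot 4 is free -> place at 4.
746 hashes to 15; 15,16 taken -> place at 0.
311 hashes to 5; slot 5 is free -> place at 5.
Table: [746, ., ., 326, 310, 311, ., ., 790, 281, ., ., ., ., ., 423, 219]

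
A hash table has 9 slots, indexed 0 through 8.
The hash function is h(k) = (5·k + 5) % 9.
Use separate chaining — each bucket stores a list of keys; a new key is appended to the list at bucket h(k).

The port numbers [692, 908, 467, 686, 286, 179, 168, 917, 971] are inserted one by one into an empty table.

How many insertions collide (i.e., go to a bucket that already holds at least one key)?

692 -> bucket 0
908 -> bucket 0 (collision)
467 -> bucket 0 (collision)
686 -> bucket 6
286 -> bucket 4
179 -> bucket 0 (collision)
168 -> bucket 8
917 -> bucket 0 (collision)
971 -> bucket 0 (collision)
Final buckets:
0: 692 -> 908 -> 467 -> 179 -> 917 -> 971
1: _
2: _
3: _
4: 286
5: _
6: 686
7: _
8: 168

5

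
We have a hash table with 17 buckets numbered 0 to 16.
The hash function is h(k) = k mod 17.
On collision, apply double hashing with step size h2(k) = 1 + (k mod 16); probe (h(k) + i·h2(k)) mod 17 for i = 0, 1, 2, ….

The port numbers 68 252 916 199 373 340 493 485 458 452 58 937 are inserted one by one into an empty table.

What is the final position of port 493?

68: h=0 => slot 0
252: h=14 => slot 14
916: h=15 => slot 15
199: h=12 => slot 12
373: h=16 => slot 16
340: h=0, h2=5, probe 0,5 => slot 5
493: h=0, h2=14, probe 0,14,11 => slot 11
485: h=9 => slot 9
458: h=16, h2=11, probe 16,10 => slot 10
452: h=10, h2=5, probe 10,15,3 => slot 3
58: h=7 => slot 7
937: h=2 => slot 2
Table: [68, -, 937, 452, -, 340, -, 58, -, 485, 458, 493, 199, -, 252, 916, 373]

11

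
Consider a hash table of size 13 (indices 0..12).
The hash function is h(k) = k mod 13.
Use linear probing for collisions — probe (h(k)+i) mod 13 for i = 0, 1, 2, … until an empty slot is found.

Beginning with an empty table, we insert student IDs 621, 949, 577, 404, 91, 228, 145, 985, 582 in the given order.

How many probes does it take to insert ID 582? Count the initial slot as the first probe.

3

621 hashes to 10; slot 10 is free => place at 10.
949 hashes to 0; slot 0 is free => place at 0.
577 hashes to 5; slot 5 is free => place at 5.
404 hashes to 1; slot 1 is free => place at 1.
91 hashes to 0; 0,1 taken => place at 2.
228 hashes to 7; slot 7 is free => place at 7.
145 hashes to 2; 2 taken => place at 3.
985 hashes to 10; 10 taken => place at 11.
582 hashes to 10; 10,11 taken => place at 12.
Table: [949, 404, 91, 145, —, 577, —, 228, —, —, 621, 985, 582]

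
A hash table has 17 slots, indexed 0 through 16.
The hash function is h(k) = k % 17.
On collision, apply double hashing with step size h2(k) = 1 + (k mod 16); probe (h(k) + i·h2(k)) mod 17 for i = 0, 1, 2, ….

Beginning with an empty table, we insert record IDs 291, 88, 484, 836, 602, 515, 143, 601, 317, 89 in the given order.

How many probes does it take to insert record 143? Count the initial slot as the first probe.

Insert 291: h=2, slot 2 empty -> index 2.
Insert 88: h=3, slot 3 empty -> index 3.
Insert 484: h=8, slot 8 empty -> index 8.
Insert 836: h=3, h2=5, slots 3,8 occupied -> index 13.
Insert 602: h=7, slot 7 empty -> index 7.
Insert 515: h=5, slot 5 empty -> index 5.
Insert 143: h=7, h2=16, slot 7 occupied -> index 6.
Insert 601: h=6, h2=10, slot 6 occupied -> index 16.
Insert 317: h=11, slot 11 empty -> index 11.
Insert 89: h=4, slot 4 empty -> index 4.
Table: [—, —, 291, 88, 89, 515, 143, 602, 484, —, —, 317, —, 836, —, —, 601]

2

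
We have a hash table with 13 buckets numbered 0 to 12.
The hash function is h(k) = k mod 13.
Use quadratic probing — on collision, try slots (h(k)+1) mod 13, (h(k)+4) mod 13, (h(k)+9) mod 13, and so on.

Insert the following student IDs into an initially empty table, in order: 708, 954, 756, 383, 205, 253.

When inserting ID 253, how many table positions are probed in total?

Insert 708: h=6, slot 6 empty => index 6.
Insert 954: h=5, slot 5 empty => index 5.
Insert 756: h=2, slot 2 empty => index 2.
Insert 383: h=6, slot 6 occupied => index 7.
Insert 205: h=10, slot 10 empty => index 10.
Insert 253: h=6, slots 6,7,10,2 occupied => index 9.
Table: [_, _, 756, _, _, 954, 708, 383, _, 253, 205, _, _]

5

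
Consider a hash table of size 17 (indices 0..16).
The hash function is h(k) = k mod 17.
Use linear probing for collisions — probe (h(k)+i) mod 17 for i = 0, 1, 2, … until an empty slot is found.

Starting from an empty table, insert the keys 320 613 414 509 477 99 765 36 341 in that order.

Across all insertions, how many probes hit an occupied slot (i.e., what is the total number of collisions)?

320: h=14 → slot 14
613: h=1 → slot 1
414: h=6 → slot 6
509: h=16 → slot 16
477: h=1, probe 1,2 → slot 2
99: h=14, probe 14,15 → slot 15
765: h=0 → slot 0
36: h=2, probe 2,3 → slot 3
341: h=1, probe 1,2,3,4 → slot 4
Table: [765, 613, 477, 36, 341, ., 414, ., ., ., ., ., ., ., 320, 99, 509]

6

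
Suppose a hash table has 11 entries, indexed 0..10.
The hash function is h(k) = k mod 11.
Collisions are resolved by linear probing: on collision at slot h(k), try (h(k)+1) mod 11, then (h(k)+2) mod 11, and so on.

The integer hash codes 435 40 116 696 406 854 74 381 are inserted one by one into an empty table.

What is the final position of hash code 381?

1

Insert 435: h=6, slot 6 empty → index 6.
Insert 40: h=7, slot 7 empty → index 7.
Insert 116: h=6, slots 6,7 occupied → index 8.
Insert 696: h=3, slot 3 empty → index 3.
Insert 406: h=10, slot 10 empty → index 10.
Insert 854: h=7, slots 7,8 occupied → index 9.
Insert 74: h=8, slots 8,9,10 occupied → index 0.
Insert 381: h=7, slots 7,8,9,10,0 occupied → index 1.
Table: [74, 381, -, 696, -, -, 435, 40, 116, 854, 406]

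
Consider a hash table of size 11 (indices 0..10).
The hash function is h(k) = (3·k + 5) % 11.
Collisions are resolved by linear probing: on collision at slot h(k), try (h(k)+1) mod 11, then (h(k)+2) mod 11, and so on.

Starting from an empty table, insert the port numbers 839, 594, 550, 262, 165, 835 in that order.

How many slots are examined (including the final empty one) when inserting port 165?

3

839: h=3 → slot 3
594: h=5 → slot 5
550: h=5, probe 5,6 → slot 6
262: h=10 → slot 10
165: h=5, probe 5,6,7 → slot 7
835: h=2 → slot 2
Table: [-, -, 835, 839, -, 594, 550, 165, -, -, 262]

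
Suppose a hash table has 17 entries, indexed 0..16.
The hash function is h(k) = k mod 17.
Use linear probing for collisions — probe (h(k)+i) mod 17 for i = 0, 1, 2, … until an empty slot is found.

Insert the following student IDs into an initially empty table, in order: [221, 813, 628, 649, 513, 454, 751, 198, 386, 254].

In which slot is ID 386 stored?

Insert 221: h=0, slot 0 empty -> index 0.
Insert 813: h=14, slot 14 empty -> index 14.
Insert 628: h=16, slot 16 empty -> index 16.
Insert 649: h=3, slot 3 empty -> index 3.
Insert 513: h=3, slot 3 occupied -> index 4.
Insert 454: h=12, slot 12 empty -> index 12.
Insert 751: h=3, slots 3,4 occupied -> index 5.
Insert 198: h=11, slot 11 empty -> index 11.
Insert 386: h=12, slot 12 occupied -> index 13.
Insert 254: h=16, slots 16,0 occupied -> index 1.
Table: [221, 254, -, 649, 513, 751, -, -, -, -, -, 198, 454, 386, 813, -, 628]

13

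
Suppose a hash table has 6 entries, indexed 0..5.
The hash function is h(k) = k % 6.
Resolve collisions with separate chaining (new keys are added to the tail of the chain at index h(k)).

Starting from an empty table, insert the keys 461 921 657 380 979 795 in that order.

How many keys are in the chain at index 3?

3

Insert 461: h=5, bucket 5 empty -> new chain.
Insert 921: h=3, bucket 3 empty -> new chain.
Insert 657: h=3, bucket 3 nonempty -> append to chain.
Insert 380: h=2, bucket 2 empty -> new chain.
Insert 979: h=1, bucket 1 empty -> new chain.
Insert 795: h=3, bucket 3 nonempty -> append to chain.
Final buckets:
0: -
1: 979
2: 380
3: 921 -> 657 -> 795
4: -
5: 461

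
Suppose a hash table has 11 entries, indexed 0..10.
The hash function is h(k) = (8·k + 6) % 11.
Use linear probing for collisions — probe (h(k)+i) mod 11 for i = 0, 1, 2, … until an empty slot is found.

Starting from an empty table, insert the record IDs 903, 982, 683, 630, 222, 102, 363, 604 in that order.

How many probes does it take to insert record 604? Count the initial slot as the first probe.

903 hashes to 3; slot 3 is free -> place at 3.
982 hashes to 8; slot 8 is free -> place at 8.
683 hashes to 3; 3 taken -> place at 4.
630 hashes to 8; 8 taken -> place at 9.
222 hashes to 0; slot 0 is free -> place at 0.
102 hashes to 8; 8,9 taken -> place at 10.
363 hashes to 6; slot 6 is free -> place at 6.
604 hashes to 9; 9,10,0 taken -> place at 1.
Table: [222, 604, _, 903, 683, _, 363, _, 982, 630, 102]

4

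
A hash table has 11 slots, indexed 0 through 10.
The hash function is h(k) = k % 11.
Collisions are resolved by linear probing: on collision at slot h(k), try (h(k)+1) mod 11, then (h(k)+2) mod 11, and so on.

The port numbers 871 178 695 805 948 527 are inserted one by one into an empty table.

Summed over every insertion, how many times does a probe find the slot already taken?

Insert 871: h=2, slot 2 empty → index 2.
Insert 178: h=2, slot 2 occupied → index 3.
Insert 695: h=2, slots 2,3 occupied → index 4.
Insert 805: h=2, slots 2,3,4 occupied → index 5.
Insert 948: h=2, slots 2,3,4,5 occupied → index 6.
Insert 527: h=10, slot 10 empty → index 10.
Table: [., ., 871, 178, 695, 805, 948, ., ., ., 527]

10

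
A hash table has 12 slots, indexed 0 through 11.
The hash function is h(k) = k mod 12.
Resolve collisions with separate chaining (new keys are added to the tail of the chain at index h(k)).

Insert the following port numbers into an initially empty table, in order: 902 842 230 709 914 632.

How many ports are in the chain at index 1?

902 -> bucket 2
842 -> bucket 2 (collision)
230 -> bucket 2 (collision)
709 -> bucket 1
914 -> bucket 2 (collision)
632 -> bucket 8
Final buckets:
0: ∅
1: 709
2: 902 -> 842 -> 230 -> 914
3: ∅
4: ∅
5: ∅
6: ∅
7: ∅
8: 632
9: ∅
10: ∅
11: ∅

1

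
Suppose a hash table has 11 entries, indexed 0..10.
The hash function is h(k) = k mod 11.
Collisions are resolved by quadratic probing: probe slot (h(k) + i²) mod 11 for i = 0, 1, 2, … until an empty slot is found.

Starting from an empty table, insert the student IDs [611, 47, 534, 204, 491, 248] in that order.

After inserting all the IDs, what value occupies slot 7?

Insert 611: h=6, slot 6 empty => index 6.
Insert 47: h=3, slot 3 empty => index 3.
Insert 534: h=6, slot 6 occupied => index 7.
Insert 204: h=6, slots 6,7 occupied => index 10.
Insert 491: h=7, slot 7 occupied => index 8.
Insert 248: h=6, slots 6,7,10 occupied => index 4.
Table: [_, _, _, 47, 248, _, 611, 534, 491, _, 204]

534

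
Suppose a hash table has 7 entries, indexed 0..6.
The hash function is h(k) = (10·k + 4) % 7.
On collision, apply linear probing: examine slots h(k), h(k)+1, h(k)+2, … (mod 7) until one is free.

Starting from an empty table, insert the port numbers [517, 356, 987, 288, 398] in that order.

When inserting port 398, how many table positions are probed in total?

3

Insert 517: h=1, slot 1 empty -> index 1.
Insert 356: h=1, slot 1 occupied -> index 2.
Insert 987: h=4, slot 4 empty -> index 4.
Insert 288: h=0, slot 0 empty -> index 0.
Insert 398: h=1, slots 1,2 occupied -> index 3.
Table: [288, 517, 356, 398, 987, ∅, ∅]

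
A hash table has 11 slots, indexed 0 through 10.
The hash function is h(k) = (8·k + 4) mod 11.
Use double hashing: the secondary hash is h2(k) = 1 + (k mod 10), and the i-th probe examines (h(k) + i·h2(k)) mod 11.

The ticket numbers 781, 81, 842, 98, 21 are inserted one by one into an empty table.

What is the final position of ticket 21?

781: h=4 => slot 4
81: h=3 => slot 3
842: h=8 => slot 8
98: h=7 => slot 7
21: h=7, h2=2, probe 7,9 => slot 9
Table: [., ., ., 81, 781, ., ., 98, 842, 21, .]

9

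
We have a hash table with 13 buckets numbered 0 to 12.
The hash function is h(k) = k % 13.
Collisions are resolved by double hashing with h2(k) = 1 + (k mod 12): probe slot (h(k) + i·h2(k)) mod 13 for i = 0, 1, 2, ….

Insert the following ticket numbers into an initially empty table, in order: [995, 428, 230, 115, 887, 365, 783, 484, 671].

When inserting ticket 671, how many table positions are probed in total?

3

Insert 995: h=7, slot 7 empty → index 7.
Insert 428: h=12, slot 12 empty → index 12.
Insert 230: h=9, slot 9 empty → index 9.
Insert 115: h=11, slot 11 empty → index 11.
Insert 887: h=3, slot 3 empty → index 3.
Insert 365: h=1, slot 1 empty → index 1.
Insert 783: h=3, h2=4, slots 3,7,11 occupied → index 2.
Insert 484: h=3, h2=5, slot 3 occupied → index 8.
Insert 671: h=8, h2=12, slots 8,7 occupied → index 6.
Table: [∅, 365, 783, 887, ∅, ∅, 671, 995, 484, 230, ∅, 115, 428]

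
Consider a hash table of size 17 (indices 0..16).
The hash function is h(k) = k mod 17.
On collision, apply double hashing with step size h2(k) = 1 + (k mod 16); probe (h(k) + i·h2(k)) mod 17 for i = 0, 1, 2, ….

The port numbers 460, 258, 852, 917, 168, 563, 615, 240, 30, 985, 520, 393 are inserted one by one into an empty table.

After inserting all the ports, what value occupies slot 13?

30

460 hashes to 1; slot 1 is free → place at 1.
258 hashes to 3; slot 3 is free → place at 3.
852 hashes to 2; slot 2 is free → place at 2.
917 hashes to 16; slot 16 is free → place at 16.
168 hashes to 15; slot 15 is free → place at 15.
563 hashes to 2, h2=4; 2 taken → place at 6.
615 hashes to 3, h2=8; 3 taken → place at 11.
240 hashes to 2, h2=1; 2,3 taken → place at 4.
30 hashes to 13; slot 13 is free → place at 13.
985 hashes to 16, h2=10; 16 taken → place at 9.
520 hashes to 10; slot 10 is free → place at 10.
393 hashes to 2, h2=10; 2 taken → place at 12.
Table: [_, 460, 852, 258, 240, _, 563, _, _, 985, 520, 615, 393, 30, _, 168, 917]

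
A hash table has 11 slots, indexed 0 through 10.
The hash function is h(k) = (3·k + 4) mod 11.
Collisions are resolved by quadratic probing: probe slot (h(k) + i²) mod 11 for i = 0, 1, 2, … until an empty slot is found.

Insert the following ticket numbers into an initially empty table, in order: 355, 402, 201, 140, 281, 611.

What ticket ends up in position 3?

201

Insert 355: h=2, slot 2 empty -> index 2.
Insert 402: h=0, slot 0 empty -> index 0.
Insert 201: h=2, slot 2 occupied -> index 3.
Insert 140: h=6, slot 6 empty -> index 6.
Insert 281: h=0, slot 0 occupied -> index 1.
Insert 611: h=0, slots 0,1 occupied -> index 4.
Table: [402, 281, 355, 201, 611, -, 140, -, -, -, -]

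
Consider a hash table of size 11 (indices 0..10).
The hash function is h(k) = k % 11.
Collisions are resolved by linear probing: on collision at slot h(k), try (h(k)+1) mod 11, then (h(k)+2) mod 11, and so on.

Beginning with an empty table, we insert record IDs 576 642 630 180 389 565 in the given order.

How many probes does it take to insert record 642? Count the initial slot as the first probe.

Insert 576: h=4, slot 4 empty → index 4.
Insert 642: h=4, slot 4 occupied → index 5.
Insert 630: h=3, slot 3 empty → index 3.
Insert 180: h=4, slots 4,5 occupied → index 6.
Insert 389: h=4, slots 4,5,6 occupied → index 7.
Insert 565: h=4, slots 4,5,6,7 occupied → index 8.
Table: [., ., ., 630, 576, 642, 180, 389, 565, ., .]

2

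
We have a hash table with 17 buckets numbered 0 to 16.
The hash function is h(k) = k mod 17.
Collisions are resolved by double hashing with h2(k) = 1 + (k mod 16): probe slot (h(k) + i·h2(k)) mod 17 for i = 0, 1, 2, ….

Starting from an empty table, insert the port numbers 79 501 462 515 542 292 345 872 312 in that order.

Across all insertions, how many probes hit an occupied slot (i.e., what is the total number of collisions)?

6

Insert 79: h=11, slot 11 empty → index 11.
Insert 501: h=8, slot 8 empty → index 8.
Insert 462: h=3, slot 3 empty → index 3.
Insert 515: h=5, slot 5 empty → index 5.
Insert 542: h=15, slot 15 empty → index 15.
Insert 292: h=3, h2=5, slots 3,8 occupied → index 13.
Insert 345: h=5, h2=10, slots 5,15,8 occupied → index 1.
Insert 872: h=5, h2=9, slot 5 occupied → index 14.
Insert 312: h=6, slot 6 empty → index 6.
Table: [—, 345, —, 462, —, 515, 312, —, 501, —, —, 79, —, 292, 872, 542, —]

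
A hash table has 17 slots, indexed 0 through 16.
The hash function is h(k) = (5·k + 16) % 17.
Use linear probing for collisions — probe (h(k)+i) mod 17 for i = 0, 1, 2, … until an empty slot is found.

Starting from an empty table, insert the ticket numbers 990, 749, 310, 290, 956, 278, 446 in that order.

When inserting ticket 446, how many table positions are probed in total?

6

990: h=2 -> slot 2
749: h=4 -> slot 4
310: h=2, probe 2,3 -> slot 3
290: h=4, probe 4,5 -> slot 5
956: h=2, probe 2,3,4,5,6 -> slot 6
278: h=12 -> slot 12
446: h=2, probe 2,3,4,5,6,7 -> slot 7
Table: [∅, ∅, 990, 310, 749, 290, 956, 446, ∅, ∅, ∅, ∅, 278, ∅, ∅, ∅, ∅]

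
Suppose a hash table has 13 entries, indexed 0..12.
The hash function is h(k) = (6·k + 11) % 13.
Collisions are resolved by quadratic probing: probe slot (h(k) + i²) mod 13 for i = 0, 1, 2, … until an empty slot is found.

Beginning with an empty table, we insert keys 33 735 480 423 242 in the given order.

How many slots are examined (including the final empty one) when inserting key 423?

33: h=1 -> slot 1
735: h=1, probe 1,2 -> slot 2
480: h=5 -> slot 5
423: h=1, probe 1,2,5,10 -> slot 10
242: h=7 -> slot 7
Table: [-, 33, 735, -, -, 480, -, 242, -, -, 423, -, -]

4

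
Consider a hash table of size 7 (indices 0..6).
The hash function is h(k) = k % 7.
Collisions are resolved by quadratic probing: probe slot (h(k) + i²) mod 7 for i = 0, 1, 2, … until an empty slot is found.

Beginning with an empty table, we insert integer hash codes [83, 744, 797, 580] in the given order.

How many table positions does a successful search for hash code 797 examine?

2

Insert 83: h=6, slot 6 empty → index 6.
Insert 744: h=2, slot 2 empty → index 2.
Insert 797: h=6, slot 6 occupied → index 0.
Insert 580: h=6, slots 6,0 occupied → index 3.
Table: [797, ., 744, 580, ., ., 83]
Lookup 797: h=6, probe 6,0 → found at 0.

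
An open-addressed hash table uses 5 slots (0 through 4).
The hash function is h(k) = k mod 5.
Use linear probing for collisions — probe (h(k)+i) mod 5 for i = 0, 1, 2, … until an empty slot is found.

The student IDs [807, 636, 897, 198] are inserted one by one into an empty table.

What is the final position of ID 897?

3

Insert 807: h=2, slot 2 empty -> index 2.
Insert 636: h=1, slot 1 empty -> index 1.
Insert 897: h=2, slot 2 occupied -> index 3.
Insert 198: h=3, slot 3 occupied -> index 4.
Table: [., 636, 807, 897, 198]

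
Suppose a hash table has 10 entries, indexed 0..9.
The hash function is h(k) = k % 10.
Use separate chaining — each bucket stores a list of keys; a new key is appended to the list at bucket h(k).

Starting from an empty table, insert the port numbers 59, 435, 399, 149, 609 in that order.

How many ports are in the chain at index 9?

59 -> bucket 9
435 -> bucket 5
399 -> bucket 9 (collision)
149 -> bucket 9 (collision)
609 -> bucket 9 (collision)
Final buckets:
0: _
1: _
2: _
3: _
4: _
5: 435
6: _
7: _
8: _
9: 59 -> 399 -> 149 -> 609

4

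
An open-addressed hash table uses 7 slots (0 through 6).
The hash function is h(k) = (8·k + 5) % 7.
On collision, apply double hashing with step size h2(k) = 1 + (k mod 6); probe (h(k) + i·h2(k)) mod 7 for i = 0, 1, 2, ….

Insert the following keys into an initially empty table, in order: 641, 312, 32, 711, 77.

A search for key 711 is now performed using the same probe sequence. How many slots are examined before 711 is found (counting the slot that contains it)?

2

641 hashes to 2; slot 2 is free → place at 2.
312 hashes to 2, h2=1; 2 taken → place at 3.
32 hashes to 2, h2=3; 2 taken → place at 5.
711 hashes to 2, h2=4; 2 taken → place at 6.
77 hashes to 5, h2=6; 5 taken → place at 4.
Table: [—, —, 641, 312, 77, 32, 711]
Lookup 711: h=2, h2=4, probe 2,6 → found at 6.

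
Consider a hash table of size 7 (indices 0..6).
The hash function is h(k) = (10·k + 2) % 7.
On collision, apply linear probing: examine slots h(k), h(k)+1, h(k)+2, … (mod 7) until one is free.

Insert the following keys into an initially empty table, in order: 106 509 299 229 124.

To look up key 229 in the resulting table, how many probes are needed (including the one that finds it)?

Insert 106: h=5, slot 5 empty => index 5.
Insert 509: h=3, slot 3 empty => index 3.
Insert 299: h=3, slot 3 occupied => index 4.
Insert 229: h=3, slots 3,4,5 occupied => index 6.
Insert 124: h=3, slots 3,4,5,6 occupied => index 0.
Table: [124, ∅, ∅, 509, 299, 106, 229]
Lookup 229: h=3, probe 3,4,5,6 → found at 6.

4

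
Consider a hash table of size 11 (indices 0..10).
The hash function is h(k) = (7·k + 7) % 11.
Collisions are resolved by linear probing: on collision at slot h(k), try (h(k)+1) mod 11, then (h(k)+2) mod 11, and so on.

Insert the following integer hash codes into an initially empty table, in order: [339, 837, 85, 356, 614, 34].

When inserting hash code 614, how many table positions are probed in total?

2

339: h=4 → slot 4
837: h=3 → slot 3
85: h=8 → slot 8
356: h=2 → slot 2
614: h=4, probe 4,5 → slot 5
34: h=3, probe 3,4,5,6 → slot 6
Table: [∅, ∅, 356, 837, 339, 614, 34, ∅, 85, ∅, ∅]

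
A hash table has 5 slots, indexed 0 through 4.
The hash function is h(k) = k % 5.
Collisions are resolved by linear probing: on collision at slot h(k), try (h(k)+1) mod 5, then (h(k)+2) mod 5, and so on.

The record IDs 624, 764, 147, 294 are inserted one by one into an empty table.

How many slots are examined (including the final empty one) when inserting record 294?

3

624: h=4 => slot 4
764: h=4, probe 4,0 => slot 0
147: h=2 => slot 2
294: h=4, probe 4,0,1 => slot 1
Table: [764, 294, 147, ., 624]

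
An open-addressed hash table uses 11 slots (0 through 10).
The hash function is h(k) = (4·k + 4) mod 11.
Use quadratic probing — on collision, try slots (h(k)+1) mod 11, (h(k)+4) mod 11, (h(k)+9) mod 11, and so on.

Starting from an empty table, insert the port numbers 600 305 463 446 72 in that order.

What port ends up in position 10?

600 hashes to 6; slot 6 is free => place at 6.
305 hashes to 3; slot 3 is free => place at 3.
463 hashes to 8; slot 8 is free => place at 8.
446 hashes to 6; 6 taken => place at 7.
72 hashes to 6; 6,7 taken => place at 10.
Table: [-, -, -, 305, -, -, 600, 446, 463, -, 72]

72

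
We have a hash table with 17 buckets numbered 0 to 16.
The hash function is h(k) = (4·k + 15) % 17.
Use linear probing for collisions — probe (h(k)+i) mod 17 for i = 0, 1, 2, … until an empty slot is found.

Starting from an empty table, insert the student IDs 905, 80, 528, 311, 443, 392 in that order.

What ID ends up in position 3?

905 hashes to 14; slot 14 is free => place at 14.
80 hashes to 12; slot 12 is free => place at 12.
528 hashes to 2; slot 2 is free => place at 2.
311 hashes to 1; slot 1 is free => place at 1.
443 hashes to 2; 2 taken => place at 3.
392 hashes to 2; 2,3 taken => place at 4.
Table: [_, 311, 528, 443, 392, _, _, _, _, _, _, _, 80, _, 905, _, _]

443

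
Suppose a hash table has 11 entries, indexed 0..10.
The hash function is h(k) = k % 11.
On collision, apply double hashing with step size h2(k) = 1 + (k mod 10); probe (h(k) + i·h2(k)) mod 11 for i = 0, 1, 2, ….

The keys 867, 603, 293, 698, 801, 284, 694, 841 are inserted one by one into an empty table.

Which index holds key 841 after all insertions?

867 hashes to 9; slot 9 is free => place at 9.
603 hashes to 9, h2=4; 9 taken => place at 2.
293 hashes to 7; slot 7 is free => place at 7.
698 hashes to 5; slot 5 is free => place at 5.
801 hashes to 9, h2=2; 9 taken => place at 0.
284 hashes to 9, h2=5; 9 taken => place at 3.
694 hashes to 1; slot 1 is free => place at 1.
841 hashes to 5, h2=2; 5,7,9,0,2 taken => place at 4.
Table: [801, 694, 603, 284, 841, 698, —, 293, —, 867, —]

4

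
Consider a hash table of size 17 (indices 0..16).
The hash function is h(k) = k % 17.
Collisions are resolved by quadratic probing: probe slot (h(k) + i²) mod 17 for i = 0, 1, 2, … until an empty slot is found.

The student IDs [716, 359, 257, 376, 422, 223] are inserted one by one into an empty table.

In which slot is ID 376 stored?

716 hashes to 2; slot 2 is free => place at 2.
359 hashes to 2; 2 taken => place at 3.
257 hashes to 2; 2,3 taken => place at 6.
376 hashes to 2; 2,3,6 taken => place at 11.
422 hashes to 14; slot 14 is free => place at 14.
223 hashes to 2; 2,3,6,11 taken => place at 1.
Table: [∅, 223, 716, 359, ∅, ∅, 257, ∅, ∅, ∅, ∅, 376, ∅, ∅, 422, ∅, ∅]

11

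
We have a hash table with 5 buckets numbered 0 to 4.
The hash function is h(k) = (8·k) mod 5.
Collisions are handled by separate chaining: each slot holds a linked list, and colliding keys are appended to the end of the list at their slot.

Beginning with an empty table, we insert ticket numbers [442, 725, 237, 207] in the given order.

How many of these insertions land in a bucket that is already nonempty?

2

442 → bucket 1
725 → bucket 0
237 → bucket 1 (collision)
207 → bucket 1 (collision)
Final buckets:
0: 725
1: 442 -> 237 -> 207
2: -
3: -
4: -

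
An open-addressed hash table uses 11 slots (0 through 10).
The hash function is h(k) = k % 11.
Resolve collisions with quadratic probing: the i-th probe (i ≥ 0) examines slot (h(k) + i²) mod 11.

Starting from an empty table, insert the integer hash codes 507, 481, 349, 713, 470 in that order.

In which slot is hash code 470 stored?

507 hashes to 1; slot 1 is free => place at 1.
481 hashes to 8; slot 8 is free => place at 8.
349 hashes to 8; 8 taken => place at 9.
713 hashes to 9; 9 taken => place at 10.
470 hashes to 8; 8,9,1 taken => place at 6.
Table: [-, 507, -, -, -, -, 470, -, 481, 349, 713]

6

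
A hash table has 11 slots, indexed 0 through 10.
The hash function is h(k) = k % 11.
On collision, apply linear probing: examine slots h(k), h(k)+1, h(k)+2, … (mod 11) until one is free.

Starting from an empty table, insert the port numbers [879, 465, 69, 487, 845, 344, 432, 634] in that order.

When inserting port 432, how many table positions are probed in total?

5

879: h=10 => slot 10
465: h=3 => slot 3
69: h=3, probe 3,4 => slot 4
487: h=3, probe 3,4,5 => slot 5
845: h=9 => slot 9
344: h=3, probe 3,4,5,6 => slot 6
432: h=3, probe 3,4,5,6,7 => slot 7
634: h=7, probe 7,8 => slot 8
Table: [., ., ., 465, 69, 487, 344, 432, 634, 845, 879]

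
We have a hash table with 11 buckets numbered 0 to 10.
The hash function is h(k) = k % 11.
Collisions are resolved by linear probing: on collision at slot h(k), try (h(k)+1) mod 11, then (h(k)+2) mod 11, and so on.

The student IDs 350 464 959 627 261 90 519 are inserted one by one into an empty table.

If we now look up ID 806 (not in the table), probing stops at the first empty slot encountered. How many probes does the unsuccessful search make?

Insert 350: h=9, slot 9 empty => index 9.
Insert 464: h=2, slot 2 empty => index 2.
Insert 959: h=2, slot 2 occupied => index 3.
Insert 627: h=0, slot 0 empty => index 0.
Insert 261: h=8, slot 8 empty => index 8.
Insert 90: h=2, slots 2,3 occupied => index 4.
Insert 519: h=2, slots 2,3,4 occupied => index 5.
Table: [627, -, 464, 959, 90, 519, -, -, 261, 350, -]
Lookup 806: h=3, probe 3,4,5,6 → slot 6 empty, not found.

4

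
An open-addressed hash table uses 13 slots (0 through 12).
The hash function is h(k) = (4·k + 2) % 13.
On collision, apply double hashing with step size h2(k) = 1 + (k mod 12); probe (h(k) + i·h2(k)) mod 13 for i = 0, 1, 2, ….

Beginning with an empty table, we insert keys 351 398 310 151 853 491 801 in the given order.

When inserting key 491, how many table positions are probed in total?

351: h=2 → slot 2
398: h=8 → slot 8
310: h=7 → slot 7
151: h=8, h2=8, probe 8,3 → slot 3
853: h=8, h2=2, probe 8,10 → slot 10
491: h=3, h2=12, probe 3,2,1 → slot 1
801: h=8, h2=10, probe 8,5 → slot 5
Table: [—, 491, 351, 151, —, 801, —, 310, 398, —, 853, —, —]

3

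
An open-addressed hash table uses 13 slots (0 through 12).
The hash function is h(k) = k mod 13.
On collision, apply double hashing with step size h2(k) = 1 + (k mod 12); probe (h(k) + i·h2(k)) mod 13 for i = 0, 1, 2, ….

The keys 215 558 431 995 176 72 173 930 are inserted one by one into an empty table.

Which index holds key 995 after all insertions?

215: h=7 => slot 7
558: h=12 => slot 12
431: h=2 => slot 2
995: h=7, h2=12, probe 7,6 => slot 6
176: h=7, h2=9, probe 7,3 => slot 3
72: h=7, h2=1, probe 7,8 => slot 8
173: h=4 => slot 4
930: h=7, h2=7, probe 7,1 => slot 1
Table: [., 930, 431, 176, 173, ., 995, 215, 72, ., ., ., 558]

6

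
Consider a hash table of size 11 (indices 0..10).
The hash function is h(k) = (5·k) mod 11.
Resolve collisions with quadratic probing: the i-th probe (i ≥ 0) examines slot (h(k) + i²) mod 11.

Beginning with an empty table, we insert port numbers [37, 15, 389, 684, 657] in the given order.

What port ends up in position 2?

37: h=9 → slot 9
15: h=9, probe 9,10 → slot 10
389: h=9, probe 9,10,2 → slot 2
684: h=10, probe 10,0 → slot 0
657: h=7 → slot 7
Table: [684, —, 389, —, —, —, —, 657, —, 37, 15]

389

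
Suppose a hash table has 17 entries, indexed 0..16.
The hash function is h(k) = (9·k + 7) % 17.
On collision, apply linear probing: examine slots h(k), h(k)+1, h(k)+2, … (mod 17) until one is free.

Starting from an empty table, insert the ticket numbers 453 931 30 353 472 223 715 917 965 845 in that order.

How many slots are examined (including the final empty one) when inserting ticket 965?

6

453 hashes to 4; slot 4 is free -> place at 4.
931 hashes to 5; slot 5 is free -> place at 5.
30 hashes to 5; 5 taken -> place at 6.
353 hashes to 5; 5,6 taken -> place at 7.
472 hashes to 5; 5,6,7 taken -> place at 8.
223 hashes to 8; 8 taken -> place at 9.
715 hashes to 16; slot 16 is free -> place at 16.
917 hashes to 15; slot 15 is free -> place at 15.
965 hashes to 5; 5,6,7,8,9 taken -> place at 10.
845 hashes to 13; slot 13 is free -> place at 13.
Table: [-, -, -, -, 453, 931, 30, 353, 472, 223, 965, -, -, 845, -, 917, 715]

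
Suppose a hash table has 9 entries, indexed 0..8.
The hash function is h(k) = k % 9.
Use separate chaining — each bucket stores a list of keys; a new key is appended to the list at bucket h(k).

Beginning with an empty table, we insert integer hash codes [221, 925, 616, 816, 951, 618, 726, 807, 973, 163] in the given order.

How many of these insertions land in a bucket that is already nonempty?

Insert 221: h=5, bucket 5 empty -> new chain.
Insert 925: h=7, bucket 7 empty -> new chain.
Insert 616: h=4, bucket 4 empty -> new chain.
Insert 816: h=6, bucket 6 empty -> new chain.
Insert 951: h=6, bucket 6 nonempty -> append to chain.
Insert 618: h=6, bucket 6 nonempty -> append to chain.
Insert 726: h=6, bucket 6 nonempty -> append to chain.
Insert 807: h=6, bucket 6 nonempty -> append to chain.
Insert 973: h=1, bucket 1 empty -> new chain.
Insert 163: h=1, bucket 1 nonempty -> append to chain.
Final buckets:
0: —
1: 973 -> 163
2: —
3: —
4: 616
5: 221
6: 816 -> 951 -> 618 -> 726 -> 807
7: 925
8: —

5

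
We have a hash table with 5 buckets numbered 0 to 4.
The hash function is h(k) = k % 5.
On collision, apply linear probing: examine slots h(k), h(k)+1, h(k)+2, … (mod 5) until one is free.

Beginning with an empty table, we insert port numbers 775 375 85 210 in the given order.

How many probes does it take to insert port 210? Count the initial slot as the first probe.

4

775 hashes to 0; slot 0 is free → place at 0.
375 hashes to 0; 0 taken → place at 1.
85 hashes to 0; 0,1 taken → place at 2.
210 hashes to 0; 0,1,2 taken → place at 3.
Table: [775, 375, 85, 210, _]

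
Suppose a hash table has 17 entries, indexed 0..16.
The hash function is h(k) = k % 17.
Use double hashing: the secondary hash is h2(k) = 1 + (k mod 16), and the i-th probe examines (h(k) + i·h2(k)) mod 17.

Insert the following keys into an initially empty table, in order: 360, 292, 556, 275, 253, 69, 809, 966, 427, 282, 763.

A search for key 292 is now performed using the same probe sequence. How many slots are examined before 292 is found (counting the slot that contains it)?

Insert 360: h=3, slot 3 empty → index 3.
Insert 292: h=3, h2=5, slot 3 occupied → index 8.
Insert 556: h=12, slot 12 empty → index 12.
Insert 275: h=3, h2=4, slot 3 occupied → index 7.
Insert 253: h=15, slot 15 empty → index 15.
Insert 69: h=1, slot 1 empty → index 1.
Insert 809: h=10, slot 10 empty → index 10.
Insert 966: h=14, slot 14 empty → index 14.
Insert 427: h=2, slot 2 empty → index 2.
Insert 282: h=10, h2=11, slot 10 occupied → index 4.
Insert 763: h=15, h2=12, slots 15,10 occupied → index 5.
Table: [—, 69, 427, 360, 282, 763, —, 275, 292, —, 809, —, 556, —, 966, 253, —]
Lookup 292: h=3, h2=5, probe 3,8 → found at 8.

2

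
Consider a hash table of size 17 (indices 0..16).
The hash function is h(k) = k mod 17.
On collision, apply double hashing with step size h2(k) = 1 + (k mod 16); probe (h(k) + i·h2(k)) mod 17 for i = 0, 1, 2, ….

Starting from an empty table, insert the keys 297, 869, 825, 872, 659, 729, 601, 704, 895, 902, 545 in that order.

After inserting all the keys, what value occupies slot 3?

545

297: h=8 -> slot 8
869: h=2 -> slot 2
825: h=9 -> slot 9
872: h=5 -> slot 5
659: h=13 -> slot 13
729: h=15 -> slot 15
601: h=6 -> slot 6
704: h=7 -> slot 7
895: h=11 -> slot 11
902: h=1 -> slot 1
545: h=1, h2=2, probe 1,3 -> slot 3
Table: [—, 902, 869, 545, —, 872, 601, 704, 297, 825, —, 895, —, 659, —, 729, —]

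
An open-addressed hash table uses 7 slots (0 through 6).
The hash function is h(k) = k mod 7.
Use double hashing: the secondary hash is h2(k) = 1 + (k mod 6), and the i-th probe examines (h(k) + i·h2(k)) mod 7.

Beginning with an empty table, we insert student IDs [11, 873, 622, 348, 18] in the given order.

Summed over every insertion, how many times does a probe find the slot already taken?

6

11 hashes to 4; slot 4 is free -> place at 4.
873 hashes to 5; slot 5 is free -> place at 5.
622 hashes to 6; slot 6 is free -> place at 6.
348 hashes to 5, h2=1; 5,6 taken -> place at 0.
18 hashes to 4, h2=1; 4,5,6,0 taken -> place at 1.
Table: [348, 18, _, _, 11, 873, 622]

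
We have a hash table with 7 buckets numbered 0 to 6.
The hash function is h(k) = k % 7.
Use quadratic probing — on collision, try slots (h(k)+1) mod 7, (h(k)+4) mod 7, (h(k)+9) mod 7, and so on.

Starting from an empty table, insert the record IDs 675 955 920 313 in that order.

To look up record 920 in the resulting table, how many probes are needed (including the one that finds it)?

675 hashes to 3; slot 3 is free → place at 3.
955 hashes to 3; 3 taken → place at 4.
920 hashes to 3; 3,4 taken → place at 0.
313 hashes to 5; slot 5 is free → place at 5.
Table: [920, ∅, ∅, 675, 955, 313, ∅]
Lookup 920: h=3, probe 3,4,0 → found at 0.

3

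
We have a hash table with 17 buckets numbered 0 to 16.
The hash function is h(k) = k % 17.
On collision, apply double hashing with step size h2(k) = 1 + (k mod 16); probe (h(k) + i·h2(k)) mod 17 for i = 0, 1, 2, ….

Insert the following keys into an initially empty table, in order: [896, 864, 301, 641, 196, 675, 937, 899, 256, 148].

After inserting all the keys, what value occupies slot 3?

675

896 hashes to 12; slot 12 is free -> place at 12.
864 hashes to 14; slot 14 is free -> place at 14.
301 hashes to 12, h2=14; 12 taken -> place at 9.
641 hashes to 12, h2=2; 12,14 taken -> place at 16.
196 hashes to 9, h2=5; 9,14 taken -> place at 2.
675 hashes to 12, h2=4; 12,16 taken -> place at 3.
937 hashes to 2, h2=10; 2,12 taken -> place at 5.
899 hashes to 15; slot 15 is free -> place at 15.
256 hashes to 1; slot 1 is free -> place at 1.
148 hashes to 12, h2=5; 12 taken -> place at 0.
Table: [148, 256, 196, 675, ., 937, ., ., ., 301, ., ., 896, ., 864, 899, 641]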